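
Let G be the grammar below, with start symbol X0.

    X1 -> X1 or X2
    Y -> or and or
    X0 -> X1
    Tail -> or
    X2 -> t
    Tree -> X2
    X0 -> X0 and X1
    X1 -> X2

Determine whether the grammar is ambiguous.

Unambiguous

Only X0, X1, X2 are reachable from X0; ignoring the rest: This is a standard precedence ladder (X0 over X1 over X2), with each level left-recursive on its own operator ('and' at X0, 'or' at X1). That structure is LR(1), hence unambiguous.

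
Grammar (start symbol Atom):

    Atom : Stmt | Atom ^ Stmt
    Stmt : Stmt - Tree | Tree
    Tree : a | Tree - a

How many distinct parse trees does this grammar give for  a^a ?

1

Parse trees for a^a:
  [Atom [Atom [Stmt [Tree a]]] ^ [Stmt [Tree a]]]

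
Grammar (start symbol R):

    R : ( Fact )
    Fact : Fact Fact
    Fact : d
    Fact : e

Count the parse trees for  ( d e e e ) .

Parse trees for ( d e e e ):
  [R ( [Fact [Fact d] [Fact [Fact e] [Fact [Fact e] [Fact e]]]] )]
  [R ( [Fact [Fact d] [Fact [Fact [Fact e] [Fact e]] [Fact e]]] )]
  [R ( [Fact [Fact [Fact d] [Fact e]] [Fact [Fact e] [Fact e]]] )]
  [R ( [Fact [Fact [Fact d] [Fact [Fact e] [Fact e]]] [Fact e]] )]
  [R ( [Fact [Fact [Fact [Fact d] [Fact e]] [Fact e]] [Fact e]] )]

5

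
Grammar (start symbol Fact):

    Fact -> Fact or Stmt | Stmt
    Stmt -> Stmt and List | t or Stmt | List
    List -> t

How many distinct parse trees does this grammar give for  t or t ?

2

Parse trees for t or t:
  [Fact [Fact [Stmt [List t]]] or [Stmt [List t]]]
  [Fact [Stmt t or [Stmt [List t]]]]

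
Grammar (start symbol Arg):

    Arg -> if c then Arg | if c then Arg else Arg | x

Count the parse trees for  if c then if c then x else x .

2

Parse trees for if c then if c then x else x:
  [Arg if c then [Arg if c then [Arg x] else [Arg x]]]
  [Arg if c then [Arg if c then [Arg x]] else [Arg x]]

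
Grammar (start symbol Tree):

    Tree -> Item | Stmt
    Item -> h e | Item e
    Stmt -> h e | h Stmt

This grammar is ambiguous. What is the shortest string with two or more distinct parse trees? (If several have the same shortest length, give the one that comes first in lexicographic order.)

h e

length 2: h e has 2 parse trees

Two derivations of h e:
  Tree ⇒ Item ⇒ h e
  Tree ⇒ Stmt ⇒ h e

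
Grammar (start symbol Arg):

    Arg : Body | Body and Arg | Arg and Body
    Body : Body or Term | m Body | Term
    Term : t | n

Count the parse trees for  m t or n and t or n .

Parse trees for m t or n and t or n:
  [Arg [Body [Body m [Body [Term t]]] or [Term n]] and [Arg [Body [Body [Term t]] or [Term n]]]]
  [Arg [Body m [Body [Body [Term t]] or [Term n]]] and [Arg [Body [Body [Term t]] or [Term n]]]]
  [Arg [Arg [Body [Body m [Body [Term t]]] or [Term n]]] and [Body [Body [Term t]] or [Term n]]]
  [Arg [Arg [Body m [Body [Body [Term t]] or [Term n]]]] and [Body [Body [Term t]] or [Term n]]]

4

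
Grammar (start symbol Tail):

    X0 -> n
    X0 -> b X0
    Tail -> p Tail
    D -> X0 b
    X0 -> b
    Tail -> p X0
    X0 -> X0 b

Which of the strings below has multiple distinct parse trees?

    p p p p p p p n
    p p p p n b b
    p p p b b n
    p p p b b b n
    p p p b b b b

p p p p p p p n: 1 tree
p p p p n b b: 1 tree
p p p b b n: 1 tree
p p p b b b n: 1 tree
p p p b b b b: 8 trees

p p p b b b b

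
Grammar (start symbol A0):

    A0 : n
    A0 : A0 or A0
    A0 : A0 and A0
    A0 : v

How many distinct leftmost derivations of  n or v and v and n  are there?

Parse trees for n or v and v and n:
  [A0 [A0 n] or [A0 [A0 v] and [A0 [A0 v] and [A0 n]]]]
  [A0 [A0 n] or [A0 [A0 [A0 v] and [A0 v]] and [A0 n]]]
  [A0 [A0 [A0 n] or [A0 v]] and [A0 [A0 v] and [A0 n]]]
  [A0 [A0 [A0 n] or [A0 [A0 v] and [A0 v]]] and [A0 n]]
  [A0 [A0 [A0 [A0 n] or [A0 v]] and [A0 v]] and [A0 n]]

5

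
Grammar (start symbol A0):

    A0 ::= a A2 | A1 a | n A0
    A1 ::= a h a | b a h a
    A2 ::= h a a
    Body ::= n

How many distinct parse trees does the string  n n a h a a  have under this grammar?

Parse trees for n n a h a a:
  [A0 n [A0 n [A0 a [A2 h a a]]]]
  [A0 n [A0 n [A0 [A1 a h a] a]]]

2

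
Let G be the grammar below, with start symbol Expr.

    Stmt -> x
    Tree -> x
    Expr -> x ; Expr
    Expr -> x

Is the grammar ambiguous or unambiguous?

Only Expr is reachable from Expr; ignoring the rest: The reachable grammar is A → atom sep A | atom. Each atom is followed by either the separator (recurse) or end-of-string (stop) — no choice point.

Unambiguous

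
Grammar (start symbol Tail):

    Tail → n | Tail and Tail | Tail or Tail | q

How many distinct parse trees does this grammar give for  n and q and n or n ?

Parse trees for n and q and n or n:
  [Tail [Tail n] and [Tail [Tail q] and [Tail [Tail n] or [Tail n]]]]
  [Tail [Tail n] and [Tail [Tail [Tail q] and [Tail n]] or [Tail n]]]
  [Tail [Tail [Tail n] and [Tail q]] and [Tail [Tail n] or [Tail n]]]
  [Tail [Tail [Tail n] and [Tail [Tail q] and [Tail n]]] or [Tail n]]
  [Tail [Tail [Tail [Tail n] and [Tail q]] and [Tail n]] or [Tail n]]

5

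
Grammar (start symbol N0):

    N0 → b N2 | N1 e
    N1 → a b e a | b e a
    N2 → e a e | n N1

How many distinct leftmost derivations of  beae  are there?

Parse trees for beae:
  [N0 b [N2 e a e]]
  [N0 [N1 b e a] e]

2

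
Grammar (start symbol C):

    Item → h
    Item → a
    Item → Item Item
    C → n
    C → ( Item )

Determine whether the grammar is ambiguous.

Ambiguous

Witness: ( a a a )

Derivation 1: C ⇒ ( Item ) ⇒ ( Item Item ) ⇒ ( a Item ) ⇒ ( a Item Item ) ⇒ ( a a Item ) ⇒ ( a a a )
Derivation 2: C ⇒ ( Item ) ⇒ ( Item Item ) ⇒ ( Item Item Item ) ⇒ ( a Item Item ) ⇒ ( a a Item ) ⇒ ( a a a )

Two distinct leftmost derivations for the same string.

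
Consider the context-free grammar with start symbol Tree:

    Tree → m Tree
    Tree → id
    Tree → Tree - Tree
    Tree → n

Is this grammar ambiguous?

Ambiguous

Witness: m id - id

Derivation 1: Tree ⇒ m Tree ⇒ m Tree - Tree ⇒ m id - Tree ⇒ m id - id
Derivation 2: Tree ⇒ Tree - Tree ⇒ m Tree - Tree ⇒ m id - Tree ⇒ m id - id

Two distinct leftmost derivations for the same string.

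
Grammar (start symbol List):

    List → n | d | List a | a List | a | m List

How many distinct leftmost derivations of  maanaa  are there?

10

Parse trees for maanaa (showing first 6 of 10):
  [List [List [List m [List a [List a [List n]]]] a] a]
  [List [List m [List [List a [List a [List n]]] a]] a]
  [List [List m [List a [List [List a [List n]] a]]] a]
  [List [List m [List a [List a [List [List n] a]]]] a]
  [List m [List [List [List a [List a [List n]]] a] a]]
  [List m [List [List a [List [List a [List n]] a]] a]]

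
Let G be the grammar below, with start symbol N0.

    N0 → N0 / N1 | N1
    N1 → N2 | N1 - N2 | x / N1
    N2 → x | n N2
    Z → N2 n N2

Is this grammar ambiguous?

Ambiguous

Witness: x / x

Derivation 1: N0 ⇒ N0 / N1 ⇒ N1 / N1 ⇒ N2 / N1 ⇒ x / N1 ⇒ x / N2 ⇒ x / x
Derivation 2: N0 ⇒ N1 ⇒ x / N1 ⇒ x / N2 ⇒ x / x

Two distinct leftmost derivations for the same string.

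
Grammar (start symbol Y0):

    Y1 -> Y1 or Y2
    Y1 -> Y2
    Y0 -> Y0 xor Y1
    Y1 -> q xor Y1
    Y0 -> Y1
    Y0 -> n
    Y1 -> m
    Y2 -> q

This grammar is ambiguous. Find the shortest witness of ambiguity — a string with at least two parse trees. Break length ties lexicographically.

q xor m

length 1: no string has ≥2 trees
length 3: q xor m has 2 parse trees

Two derivations of q xor m:
  Y0 ⇒ Y0 xor Y1 ⇒ Y1 xor Y1 ⇒ Y2 xor Y1 ⇒ q xor Y1 ⇒ q xor m
  Y0 ⇒ Y1 ⇒ q xor Y1 ⇒ q xor m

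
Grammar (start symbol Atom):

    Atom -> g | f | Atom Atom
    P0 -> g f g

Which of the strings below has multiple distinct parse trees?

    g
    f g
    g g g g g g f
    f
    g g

g g g g g g f

g: 1 tree
f g: 1 tree
g g g g g g f: 132 trees
f: 1 tree
g g: 1 tree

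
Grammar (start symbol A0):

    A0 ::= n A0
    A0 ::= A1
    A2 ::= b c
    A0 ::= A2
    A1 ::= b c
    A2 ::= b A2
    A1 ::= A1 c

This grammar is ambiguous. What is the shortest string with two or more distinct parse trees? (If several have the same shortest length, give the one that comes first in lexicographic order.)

b c

length 2: b c has 2 parse trees

Two derivations of b c:
  A0 ⇒ A1 ⇒ b c
  A0 ⇒ A2 ⇒ b c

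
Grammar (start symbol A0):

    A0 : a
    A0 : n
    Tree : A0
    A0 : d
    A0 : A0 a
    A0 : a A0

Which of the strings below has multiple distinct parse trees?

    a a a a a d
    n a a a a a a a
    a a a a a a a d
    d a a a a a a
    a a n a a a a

a a n a a a a

a a a a a d: 1 tree
n a a a a a a a: 1 tree
a a a a a a a d: 1 tree
d a a a a a a: 1 tree
a a n a a a a: 15 trees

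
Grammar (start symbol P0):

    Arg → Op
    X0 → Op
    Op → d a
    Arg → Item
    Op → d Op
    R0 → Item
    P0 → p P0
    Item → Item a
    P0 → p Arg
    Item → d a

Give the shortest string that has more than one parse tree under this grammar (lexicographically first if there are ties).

p d a

length 3: p d a has 2 parse trees

Two derivations of p d a:
  P0 ⇒ p Arg ⇒ p Op ⇒ p d a
  P0 ⇒ p Arg ⇒ p Item ⇒ p d a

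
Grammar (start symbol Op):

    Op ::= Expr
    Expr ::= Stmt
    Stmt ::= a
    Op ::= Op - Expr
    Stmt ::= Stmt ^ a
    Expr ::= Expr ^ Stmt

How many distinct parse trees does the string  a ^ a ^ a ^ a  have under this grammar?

Parse trees for a ^ a ^ a ^ a:
  [Op [Expr [Stmt [Stmt [Stmt [Stmt a] ^ a] ^ a] ^ a]]]
  [Op [Expr [Expr [Stmt a]] ^ [Stmt [Stmt [Stmt a] ^ a] ^ a]]]
  [Op [Expr [Expr [Stmt [Stmt a] ^ a]] ^ [Stmt [Stmt a] ^ a]]]
  [Op [Expr [Expr [Expr [Stmt a]] ^ [Stmt a]] ^ [Stmt [Stmt a] ^ a]]]
  [Op [Expr [Expr [Stmt [Stmt [Stmt a] ^ a] ^ a]] ^ [Stmt a]]]
  [Op [Expr [Expr [Expr [Stmt a]] ^ [Stmt [Stmt a] ^ a]] ^ [Stmt a]]]
  [Op [Expr [Expr [Expr [Stmt [Stmt a] ^ a]] ^ [Stmt a]] ^ [Stmt a]]]
  [Op [Expr [Expr [Expr [Expr [Stmt a]] ^ [Stmt a]] ^ [Stmt a]] ^ [Stmt a]]]

8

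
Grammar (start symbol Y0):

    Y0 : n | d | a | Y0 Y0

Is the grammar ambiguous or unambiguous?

Ambiguous

Witness: a a a

Derivation 1: Y0 ⇒ Y0 Y0 ⇒ a Y0 ⇒ a Y0 Y0 ⇒ a a Y0 ⇒ a a a
Derivation 2: Y0 ⇒ Y0 Y0 ⇒ Y0 Y0 Y0 ⇒ a Y0 Y0 ⇒ a a Y0 ⇒ a a a

Two distinct leftmost derivations for the same string.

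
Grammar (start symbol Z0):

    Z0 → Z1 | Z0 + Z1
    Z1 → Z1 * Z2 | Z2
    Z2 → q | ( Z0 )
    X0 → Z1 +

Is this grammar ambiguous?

Only Z0, Z1, Z2 are reachable from Z0; ignoring the rest: The grammar is stratified — Z0 handles '+' (left-recursive), Z1 handles '*', Z2 atoms. Each operator has a fixed associativity and precedence level, so every string has one parse.

Unambiguous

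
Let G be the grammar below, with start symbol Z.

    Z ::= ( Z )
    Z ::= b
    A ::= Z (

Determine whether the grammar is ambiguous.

(A is unreachable from Z, so its rules don't affect L(Z).) L(Z) is { openⁿ atom closeⁿ : n ≥ 0 }. The bracket depth fixes n, and the derivation is forced at every step.

Unambiguous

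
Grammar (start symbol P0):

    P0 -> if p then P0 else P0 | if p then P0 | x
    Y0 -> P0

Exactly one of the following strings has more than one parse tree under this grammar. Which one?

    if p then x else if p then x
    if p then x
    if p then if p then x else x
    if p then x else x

if p then x else if p then x: 1 tree
if p then x: 1 tree
if p then if p then x else x: 2 trees
if p then x else x: 1 tree

if p then if p then x else x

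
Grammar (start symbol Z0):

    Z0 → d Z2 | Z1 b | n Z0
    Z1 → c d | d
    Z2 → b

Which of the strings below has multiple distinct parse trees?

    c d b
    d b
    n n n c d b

d b

c d b: 1 tree
d b: 2 trees
n n n c d b: 1 tree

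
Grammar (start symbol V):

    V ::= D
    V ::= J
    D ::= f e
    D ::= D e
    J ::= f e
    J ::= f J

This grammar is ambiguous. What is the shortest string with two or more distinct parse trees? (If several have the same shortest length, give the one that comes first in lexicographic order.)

f e

length 2: f e has 2 parse trees

Two derivations of f e:
  V ⇒ D ⇒ f e
  V ⇒ J ⇒ f e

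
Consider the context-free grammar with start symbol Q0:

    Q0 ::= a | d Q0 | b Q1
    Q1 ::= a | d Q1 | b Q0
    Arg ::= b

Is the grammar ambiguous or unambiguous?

(Arg is unreachable from Q0, so its rules don't affect L(Q0).) The reachable rules are right-linear with at most one rule per (nonterminal, next-terminal) pair. Each input token forces the next rule, so parsing is deterministic.

Unambiguous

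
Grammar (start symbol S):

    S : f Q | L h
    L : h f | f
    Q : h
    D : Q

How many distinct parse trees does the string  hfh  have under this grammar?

Parse trees for hfh:
  [S [L h f] h]

1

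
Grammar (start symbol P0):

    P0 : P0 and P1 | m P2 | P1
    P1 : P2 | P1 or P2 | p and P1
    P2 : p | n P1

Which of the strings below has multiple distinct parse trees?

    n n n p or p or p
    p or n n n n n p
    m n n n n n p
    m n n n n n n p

n n n p or p or p: 10 trees
p or n n n n n p: 1 tree
m n n n n n p: 1 tree
m n n n n n n p: 1 tree

n n n p or p or p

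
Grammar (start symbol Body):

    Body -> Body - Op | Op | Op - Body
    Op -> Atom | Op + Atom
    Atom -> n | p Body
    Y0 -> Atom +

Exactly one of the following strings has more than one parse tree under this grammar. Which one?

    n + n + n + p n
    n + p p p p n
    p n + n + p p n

n + n + n + p n: 1 tree
n + p p p p n: 1 tree
p n + n + p p n: 3 trees

p n + n + p p n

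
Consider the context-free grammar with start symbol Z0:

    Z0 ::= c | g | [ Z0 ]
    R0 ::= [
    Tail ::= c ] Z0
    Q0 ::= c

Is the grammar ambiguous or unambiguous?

Unambiguous

Only Z0 is reachable from Z0; ignoring the rest: L(Z0) is { openⁿ atom closeⁿ : n ≥ 0 }. The bracket depth fixes n, and the derivation is forced at every step.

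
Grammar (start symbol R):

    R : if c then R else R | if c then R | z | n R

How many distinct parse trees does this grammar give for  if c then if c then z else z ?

2

Parse trees for if c then if c then z else z:
  [R if c then [R if c then [R z]] else [R z]]
  [R if c then [R if c then [R z] else [R z]]]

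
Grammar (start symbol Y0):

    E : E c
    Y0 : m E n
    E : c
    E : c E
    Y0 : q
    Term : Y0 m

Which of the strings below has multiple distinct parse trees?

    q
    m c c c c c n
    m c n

m c c c c c n

q: 1 tree
m c c c c c n: 16 trees
m c n: 1 tree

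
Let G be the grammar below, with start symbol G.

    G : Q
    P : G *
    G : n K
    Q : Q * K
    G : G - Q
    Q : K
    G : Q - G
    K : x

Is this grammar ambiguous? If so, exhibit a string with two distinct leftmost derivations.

Ambiguous

Witness: x - x

Derivation 1: G ⇒ G - Q ⇒ Q - Q ⇒ K - Q ⇒ x - Q ⇒ x - K ⇒ x - x
Derivation 2: G ⇒ Q - G ⇒ K - G ⇒ x - G ⇒ x - Q ⇒ x - K ⇒ x - x

Two distinct leftmost derivations for the same string.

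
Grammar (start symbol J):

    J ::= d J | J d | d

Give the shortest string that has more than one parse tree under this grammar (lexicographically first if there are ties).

length 1: no string has ≥2 trees
length 2: d d has 2 parse trees

Two derivations of d d:
  J ⇒ d J ⇒ d d
  J ⇒ J d ⇒ d d

d d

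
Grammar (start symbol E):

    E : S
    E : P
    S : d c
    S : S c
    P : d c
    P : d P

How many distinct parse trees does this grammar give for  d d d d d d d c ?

1

Parse trees for d d d d d d d c:
  [E [P d [P d [P d [P d [P d [P d [P d c]]]]]]]]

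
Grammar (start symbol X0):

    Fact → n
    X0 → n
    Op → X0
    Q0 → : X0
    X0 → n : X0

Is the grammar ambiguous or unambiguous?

Unambiguous

Only X0 is reachable from X0; ignoring the rest: Right-recursive list with a separator: after each atom, whether the separator follows determines the rule. One parse per string.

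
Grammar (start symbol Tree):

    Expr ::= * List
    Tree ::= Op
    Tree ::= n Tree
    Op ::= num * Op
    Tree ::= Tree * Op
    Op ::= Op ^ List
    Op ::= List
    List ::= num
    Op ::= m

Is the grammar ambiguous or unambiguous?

Ambiguous

Witness: num * m

Derivation 1: Tree ⇒ Op ⇒ num * Op ⇒ num * m
Derivation 2: Tree ⇒ Tree * Op ⇒ Op * Op ⇒ List * Op ⇒ num * Op ⇒ num * m

Two distinct leftmost derivations for the same string.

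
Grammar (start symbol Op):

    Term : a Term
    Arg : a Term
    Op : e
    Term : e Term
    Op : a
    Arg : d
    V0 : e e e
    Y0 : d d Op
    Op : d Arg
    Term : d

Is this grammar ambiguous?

Only Op, Arg, Term are reachable from Op; ignoring the rest: Restricted to the reachable nonterminals, every rule has the form A → t or A → t B, and no two rules for the same A share a first terminal. The grammar encodes a DFA — one run per string.

Unambiguous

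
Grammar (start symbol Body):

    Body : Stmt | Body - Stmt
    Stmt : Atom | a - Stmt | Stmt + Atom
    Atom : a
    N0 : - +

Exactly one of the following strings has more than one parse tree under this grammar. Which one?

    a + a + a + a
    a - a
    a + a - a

a - a

a + a + a + a: 1 tree
a - a: 2 trees
a + a - a: 1 tree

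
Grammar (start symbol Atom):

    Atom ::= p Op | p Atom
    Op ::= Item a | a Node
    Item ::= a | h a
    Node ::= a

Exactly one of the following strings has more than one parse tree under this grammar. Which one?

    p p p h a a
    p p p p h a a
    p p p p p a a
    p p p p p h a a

p p p h a a: 1 tree
p p p p h a a: 1 tree
p p p p p a a: 2 trees
p p p p p h a a: 1 tree

p p p p p a a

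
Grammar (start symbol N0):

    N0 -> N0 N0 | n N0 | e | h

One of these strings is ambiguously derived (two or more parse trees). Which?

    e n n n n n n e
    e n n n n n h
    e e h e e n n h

e e h e e n n h

e n n n n n n e: 1 tree
e n n n n n h: 1 tree
e e h e e n n h: 42 trees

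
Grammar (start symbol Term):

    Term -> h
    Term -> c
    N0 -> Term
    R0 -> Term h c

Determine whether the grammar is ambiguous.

Unambiguous

(N0, R0 are unreachable from Term, so their rules don't affect L(Term).) The reachable rules are right-linear with at most one rule per (nonterminal, next-terminal) pair. Each input token forces the next rule, so parsing is deterministic.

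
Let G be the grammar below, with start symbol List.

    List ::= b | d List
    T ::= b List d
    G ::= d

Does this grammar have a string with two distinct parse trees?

(T, G are unreachable from List, so their rules don't affect L(List).) Restricted to the reachable nonterminals, every rule has the form A → t or A → t B, and no two rules for the same A share a first terminal. The grammar encodes a DFA — one run per string.

Unambiguous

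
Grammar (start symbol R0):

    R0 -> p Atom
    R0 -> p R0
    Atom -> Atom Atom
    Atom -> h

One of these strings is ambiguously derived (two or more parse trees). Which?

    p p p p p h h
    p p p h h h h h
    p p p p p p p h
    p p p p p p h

p p p h h h h h

p p p p p h h: 1 tree
p p p h h h h h: 14 trees
p p p p p p p h: 1 tree
p p p p p p h: 1 tree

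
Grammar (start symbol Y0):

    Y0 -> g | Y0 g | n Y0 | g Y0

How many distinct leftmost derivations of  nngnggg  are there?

22

Parse trees for nngnggg (showing first 6 of 22):
  [Y0 [Y0 [Y0 n [Y0 n [Y0 g [Y0 n [Y0 g]]]]] g] g]
  [Y0 [Y0 n [Y0 [Y0 n [Y0 g [Y0 n [Y0 g]]]] g]] g]
  [Y0 [Y0 n [Y0 n [Y0 [Y0 g [Y0 n [Y0 g]]] g]]] g]
  [Y0 [Y0 n [Y0 n [Y0 g [Y0 [Y0 n [Y0 g]] g]]]] g]
  [Y0 [Y0 n [Y0 n [Y0 g [Y0 n [Y0 [Y0 g] g]]]]] g]
  [Y0 [Y0 n [Y0 n [Y0 g [Y0 n [Y0 g [Y0 g]]]]]] g]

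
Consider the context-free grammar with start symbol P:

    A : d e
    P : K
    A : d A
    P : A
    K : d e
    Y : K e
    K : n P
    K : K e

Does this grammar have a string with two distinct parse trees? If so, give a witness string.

Ambiguous

Witness: d e

Derivation 1: P ⇒ K ⇒ d e
Derivation 2: P ⇒ A ⇒ d e

Two distinct leftmost derivations for the same string.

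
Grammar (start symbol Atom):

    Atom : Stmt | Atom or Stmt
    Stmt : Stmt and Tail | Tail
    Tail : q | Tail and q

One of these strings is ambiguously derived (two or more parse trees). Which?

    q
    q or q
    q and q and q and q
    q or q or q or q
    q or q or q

q: 1 tree
q or q: 1 tree
q and q and q and q: 8 trees
q or q or q or q: 1 tree
q or q or q: 1 tree

q and q and q and q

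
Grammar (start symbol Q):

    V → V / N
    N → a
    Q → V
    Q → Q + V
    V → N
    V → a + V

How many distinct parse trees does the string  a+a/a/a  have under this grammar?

Parse trees for a+a/a/a:
  [Q [V [V [V a + [V [N a]]] / [N a]] / [N a]]]
  [Q [V [V a + [V [V [N a]] / [N a]]] / [N a]]]
  [Q [V a + [V [V [V [N a]] / [N a]] / [N a]]]]
  [Q [Q [V [N a]]] + [V [V [V [N a]] / [N a]] / [N a]]]

4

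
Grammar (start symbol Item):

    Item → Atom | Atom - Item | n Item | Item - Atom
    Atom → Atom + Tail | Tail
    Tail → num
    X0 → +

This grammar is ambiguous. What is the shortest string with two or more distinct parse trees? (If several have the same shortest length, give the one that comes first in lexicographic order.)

length 1: no string has ≥2 trees
length 2: no string has ≥2 trees
length 3: num - num has 2 parse trees

Two derivations of num - num:
  Item ⇒ Atom - Item ⇒ Tail - Item ⇒ num - Item ⇒ num - Atom ⇒ num - Tail ⇒ num - num
  Item ⇒ Item - Atom ⇒ Atom - Atom ⇒ Tail - Atom ⇒ num - Atom ⇒ num - Tail ⇒ num - num

num - num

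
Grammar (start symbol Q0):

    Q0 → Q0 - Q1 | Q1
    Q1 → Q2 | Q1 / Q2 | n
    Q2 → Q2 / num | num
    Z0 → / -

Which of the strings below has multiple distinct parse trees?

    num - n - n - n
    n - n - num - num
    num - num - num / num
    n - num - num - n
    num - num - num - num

num - n - n - n: 1 tree
n - n - num - num: 1 tree
num - num - num / num: 2 trees
n - num - num - n: 1 tree
num - num - num - num: 1 tree

num - num - num / num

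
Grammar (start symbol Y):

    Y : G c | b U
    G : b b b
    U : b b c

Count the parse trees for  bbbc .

2

Parse trees for bbbc:
  [Y [G b b b] c]
  [Y b [U b b c]]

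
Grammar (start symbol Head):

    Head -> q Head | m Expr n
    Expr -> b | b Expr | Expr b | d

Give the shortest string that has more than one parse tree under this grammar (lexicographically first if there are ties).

length 3: no string has ≥2 trees
length 4: m b b n has 2 parse trees

Two derivations of m b b n:
  Head ⇒ m Expr n ⇒ m b Expr n ⇒ m b b n
  Head ⇒ m Expr n ⇒ m Expr b n ⇒ m b b n

m b b n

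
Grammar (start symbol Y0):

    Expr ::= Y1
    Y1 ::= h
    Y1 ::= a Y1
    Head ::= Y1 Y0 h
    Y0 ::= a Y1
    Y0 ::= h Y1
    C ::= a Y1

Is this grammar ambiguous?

Unambiguous

Only Y0, Y1 are reachable from Y0; ignoring the rest: Restricted to the reachable nonterminals, every rule has the form A → t or A → t B, and no two rules for the same A share a first terminal. The grammar encodes a DFA — one run per string.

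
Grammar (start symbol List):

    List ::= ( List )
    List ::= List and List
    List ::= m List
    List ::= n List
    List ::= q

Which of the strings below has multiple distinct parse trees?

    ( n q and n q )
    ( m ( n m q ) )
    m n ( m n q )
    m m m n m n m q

( n q and n q ): 2 trees
( m ( n m q ) ): 1 tree
m n ( m n q ): 1 tree
m m m n m n m q: 1 tree

( n q and n q )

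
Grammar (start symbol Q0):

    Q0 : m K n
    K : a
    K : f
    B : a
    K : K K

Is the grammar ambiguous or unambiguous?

Ambiguous

Witness: m a a a n

Derivation 1: Q0 ⇒ m K n ⇒ m K K n ⇒ m a K n ⇒ m a K K n ⇒ m a a K n ⇒ m a a a n
Derivation 2: Q0 ⇒ m K n ⇒ m K K n ⇒ m K K K n ⇒ m a K K n ⇒ m a a K n ⇒ m a a a n

Two distinct leftmost derivations for the same string.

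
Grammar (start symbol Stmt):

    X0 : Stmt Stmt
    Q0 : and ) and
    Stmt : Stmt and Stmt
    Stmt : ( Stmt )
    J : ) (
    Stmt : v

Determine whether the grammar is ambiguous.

Ambiguous

Witness: v and v and v

Derivation 1: Stmt ⇒ Stmt and Stmt ⇒ Stmt and Stmt and Stmt ⇒ v and Stmt and Stmt ⇒ v and v and Stmt ⇒ v and v and v
Derivation 2: Stmt ⇒ Stmt and Stmt ⇒ v and Stmt ⇒ v and Stmt and Stmt ⇒ v and v and Stmt ⇒ v and v and v

Two distinct leftmost derivations for the same string.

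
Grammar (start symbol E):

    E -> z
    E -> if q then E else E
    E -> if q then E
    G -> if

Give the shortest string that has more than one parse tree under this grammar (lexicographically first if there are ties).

length 1: no string has ≥2 trees
length 4: no string has ≥2 trees
length 6: no string has ≥2 trees
length 7: no string has ≥2 trees
length 9: if q then if q then z else z has 2 parse trees

Two derivations of if q then if q then z else z:
  E ⇒ if q then E else E ⇒ if q then if q then E else E ⇒ if q then if q then z else E ⇒ if q then if q then z else z
  E ⇒ if q then E ⇒ if q then if q then E else E ⇒ if q then if q then z else E ⇒ if q then if q then z else z

if q then if q then z else z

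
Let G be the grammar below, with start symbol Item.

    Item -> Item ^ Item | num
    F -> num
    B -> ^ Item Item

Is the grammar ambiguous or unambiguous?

Ambiguous

Witness: num ^ num ^ num

Derivation 1: Item ⇒ Item ^ Item ⇒ Item ^ Item ^ Item ⇒ num ^ Item ^ Item ⇒ num ^ num ^ Item ⇒ num ^ num ^ num
Derivation 2: Item ⇒ Item ^ Item ⇒ num ^ Item ⇒ num ^ Item ^ Item ⇒ num ^ num ^ Item ⇒ num ^ num ^ num

Two distinct leftmost derivations for the same string.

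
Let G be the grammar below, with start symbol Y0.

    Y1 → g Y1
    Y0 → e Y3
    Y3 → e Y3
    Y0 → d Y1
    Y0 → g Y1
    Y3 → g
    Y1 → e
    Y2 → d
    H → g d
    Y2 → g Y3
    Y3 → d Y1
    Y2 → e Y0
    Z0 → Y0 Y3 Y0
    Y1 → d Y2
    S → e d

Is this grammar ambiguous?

Unambiguous

(Z0, S, H are unreachable from Y0, so their rules don't affect L(Y0).) Restricted to the reachable nonterminals, every rule has the form A → t or A → t B, and no two rules for the same A share a first terminal. The grammar encodes a DFA — one run per string.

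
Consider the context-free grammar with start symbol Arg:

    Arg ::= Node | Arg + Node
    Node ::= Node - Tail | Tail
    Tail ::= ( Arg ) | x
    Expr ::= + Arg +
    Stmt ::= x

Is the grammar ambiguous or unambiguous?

Unambiguous

(Expr, Stmt are unreachable from Arg, so their rules don't affect L(Arg).) Arg → Arg + Node | Node  ;  Node → Node - Tail | Tail  — a left-associative chain with Tail at the bottom. Each string factors uniquely by precedence.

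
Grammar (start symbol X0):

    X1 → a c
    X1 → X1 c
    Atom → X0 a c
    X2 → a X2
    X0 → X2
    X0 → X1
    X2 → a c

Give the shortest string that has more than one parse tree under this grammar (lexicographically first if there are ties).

length 2: a c has 2 parse trees

Two derivations of a c:
  X0 ⇒ X2 ⇒ a c
  X0 ⇒ X1 ⇒ a c

a c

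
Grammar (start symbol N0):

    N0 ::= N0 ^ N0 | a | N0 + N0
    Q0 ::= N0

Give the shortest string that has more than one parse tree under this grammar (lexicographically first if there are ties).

a + a + a

length 1: no string has ≥2 trees
length 3: no string has ≥2 trees
length 5: a + a + a has 2 parse trees

Two derivations of a + a + a:
  N0 ⇒ N0 + N0 ⇒ a + N0 ⇒ a + N0 + N0 ⇒ a + a + N0 ⇒ a + a + a
  N0 ⇒ N0 + N0 ⇒ N0 + N0 + N0 ⇒ a + N0 + N0 ⇒ a + a + N0 ⇒ a + a + a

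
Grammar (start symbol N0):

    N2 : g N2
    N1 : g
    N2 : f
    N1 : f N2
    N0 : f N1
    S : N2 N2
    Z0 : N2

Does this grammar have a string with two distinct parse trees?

Unambiguous

Only N0, N1, N2 are reachable from N0; ignoring the rest: The reachable rules are right-linear with at most one rule per (nonterminal, next-terminal) pair. Each input token forces the next rule, so parsing is deterministic.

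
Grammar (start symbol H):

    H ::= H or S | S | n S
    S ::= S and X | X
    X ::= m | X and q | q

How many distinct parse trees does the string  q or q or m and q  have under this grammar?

Parse trees for q or q or m and q:
  [H [H [H [S [X q]]] or [S [X q]]] or [S [S [X m]] and [X q]]]
  [H [H [H [S [X q]]] or [S [X q]]] or [S [X [X m] and q]]]

2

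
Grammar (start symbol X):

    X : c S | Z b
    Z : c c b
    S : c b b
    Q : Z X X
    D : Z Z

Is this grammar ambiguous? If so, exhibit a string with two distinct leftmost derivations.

Ambiguous

Witness: c c b b

Derivation 1: X ⇒ c S ⇒ c c b b
Derivation 2: X ⇒ Z b ⇒ c c b b

Two distinct leftmost derivations for the same string.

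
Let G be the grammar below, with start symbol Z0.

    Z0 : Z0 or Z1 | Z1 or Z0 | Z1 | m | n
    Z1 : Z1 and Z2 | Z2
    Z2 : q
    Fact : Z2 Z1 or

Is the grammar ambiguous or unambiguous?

Witness: q or q

Derivation 1: Z0 ⇒ Z0 or Z1 ⇒ Z1 or Z1 ⇒ Z2 or Z1 ⇒ q or Z1 ⇒ q or Z2 ⇒ q or q
Derivation 2: Z0 ⇒ Z1 or Z0 ⇒ Z2 or Z0 ⇒ q or Z0 ⇒ q or Z1 ⇒ q or Z2 ⇒ q or q

Two distinct leftmost derivations for the same string.

Ambiguous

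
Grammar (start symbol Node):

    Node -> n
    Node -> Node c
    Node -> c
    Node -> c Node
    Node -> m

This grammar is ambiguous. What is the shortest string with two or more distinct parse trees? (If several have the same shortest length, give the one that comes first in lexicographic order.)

c c

length 1: no string has ≥2 trees
length 2: c c has 2 parse trees

Two derivations of c c:
  Node ⇒ Node c ⇒ c c
  Node ⇒ c Node ⇒ c c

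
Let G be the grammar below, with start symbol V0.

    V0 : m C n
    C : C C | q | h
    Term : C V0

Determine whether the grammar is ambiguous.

Ambiguous

Witness: m h h h n

Derivation 1: V0 ⇒ m C n ⇒ m C C n ⇒ m C C C n ⇒ m h C C n ⇒ m h h C n ⇒ m h h h n
Derivation 2: V0 ⇒ m C n ⇒ m C C n ⇒ m h C n ⇒ m h C C n ⇒ m h h C n ⇒ m h h h n

Two distinct leftmost derivations for the same string.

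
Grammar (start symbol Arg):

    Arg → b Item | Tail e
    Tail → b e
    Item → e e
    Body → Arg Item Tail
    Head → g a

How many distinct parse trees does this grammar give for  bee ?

Parse trees for bee:
  [Arg b [Item e e]]
  [Arg [Tail b e] e]

2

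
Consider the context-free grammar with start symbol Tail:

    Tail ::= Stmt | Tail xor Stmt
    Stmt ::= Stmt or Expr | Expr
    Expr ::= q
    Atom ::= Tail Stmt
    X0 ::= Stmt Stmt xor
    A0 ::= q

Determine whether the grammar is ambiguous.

Unambiguous

Only Tail, Stmt, Expr are reachable from Tail; ignoring the rest: This is a standard precedence ladder (Tail over Stmt over Expr), with each level left-recursive on its own operator ('xor' at Tail, 'or' at Stmt). That structure is LR(1), hence unambiguous.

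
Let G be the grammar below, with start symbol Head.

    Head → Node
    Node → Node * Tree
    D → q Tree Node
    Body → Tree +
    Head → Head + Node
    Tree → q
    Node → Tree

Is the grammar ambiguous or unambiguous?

(D, Body are unreachable from Head, so their rules don't affect L(Head).) Head → Head + Node | Node  ;  Node → Node * Tree | Tree  — a left-associative chain with Tree at the bottom. Each string factors uniquely by precedence.

Unambiguous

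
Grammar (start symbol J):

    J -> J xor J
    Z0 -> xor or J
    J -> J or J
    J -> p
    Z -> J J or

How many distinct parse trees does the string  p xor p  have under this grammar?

1

Parse trees for p xor p:
  [J [J p] xor [J p]]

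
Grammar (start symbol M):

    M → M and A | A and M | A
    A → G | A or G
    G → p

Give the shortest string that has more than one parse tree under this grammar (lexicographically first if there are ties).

p and p

length 1: no string has ≥2 trees
length 3: p and p has 2 parse trees

Two derivations of p and p:
  M ⇒ M and A ⇒ A and A ⇒ G and A ⇒ p and A ⇒ p and G ⇒ p and p
  M ⇒ A and M ⇒ G and M ⇒ p and M ⇒ p and A ⇒ p and G ⇒ p and p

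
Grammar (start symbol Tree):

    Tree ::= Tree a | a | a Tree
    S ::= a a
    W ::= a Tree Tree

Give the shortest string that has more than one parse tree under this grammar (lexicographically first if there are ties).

a a

length 1: no string has ≥2 trees
length 2: a a has 2 parse trees

Two derivations of a a:
  Tree ⇒ Tree a ⇒ a a
  Tree ⇒ a Tree ⇒ a a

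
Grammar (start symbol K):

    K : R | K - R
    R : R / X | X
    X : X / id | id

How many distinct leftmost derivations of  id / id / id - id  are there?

Parse trees for id / id / id - id:
  [K [K [R [R [X id]] / [X [X id] / id]]] - [R [X id]]]
  [K [K [R [R [R [X id]] / [X id]] / [X id]]] - [R [X id]]]
  [K [K [R [R [X [X id] / id]] / [X id]]] - [R [X id]]]
  [K [K [R [X [X [X id] / id] / id]]] - [R [X id]]]

4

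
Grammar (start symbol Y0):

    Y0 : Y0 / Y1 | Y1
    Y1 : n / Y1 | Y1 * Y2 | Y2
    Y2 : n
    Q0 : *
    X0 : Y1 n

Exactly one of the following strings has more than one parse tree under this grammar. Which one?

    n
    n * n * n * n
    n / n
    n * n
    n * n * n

n: 1 tree
n * n * n * n: 1 tree
n / n: 2 trees
n * n: 1 tree
n * n * n: 1 tree

n / n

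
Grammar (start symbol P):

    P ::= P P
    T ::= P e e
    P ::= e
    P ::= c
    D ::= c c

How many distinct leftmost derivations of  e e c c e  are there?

Parse trees for e e c c e (showing first 6 of 14):
  [P [P e] [P [P e] [P [P c] [P [P c] [P e]]]]]
  [P [P e] [P [P e] [P [P [P c] [P c]] [P e]]]]
  [P [P e] [P [P [P e] [P c]] [P [P c] [P e]]]]
  [P [P e] [P [P [P e] [P [P c] [P c]]] [P e]]]
  [P [P e] [P [P [P [P e] [P c]] [P c]] [P e]]]
  [P [P [P e] [P e]] [P [P c] [P [P c] [P e]]]]

14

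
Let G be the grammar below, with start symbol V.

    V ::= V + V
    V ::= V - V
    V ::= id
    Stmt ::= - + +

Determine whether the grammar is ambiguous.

Witness: id + id + id

Derivation 1: V ⇒ V + V ⇒ V + V + V ⇒ id + V + V ⇒ id + id + V ⇒ id + id + id
Derivation 2: V ⇒ V + V ⇒ id + V ⇒ id + V + V ⇒ id + id + V ⇒ id + id + id

Two distinct leftmost derivations for the same string.

Ambiguous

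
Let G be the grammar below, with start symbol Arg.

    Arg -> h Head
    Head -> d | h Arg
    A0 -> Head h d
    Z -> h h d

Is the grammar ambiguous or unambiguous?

Only Arg, Head are reachable from Arg; ignoring the rest: Each reachable nonterminal has at most one production per leading terminal, and all productions are right-linear; the derivation is determined token-by-token.

Unambiguous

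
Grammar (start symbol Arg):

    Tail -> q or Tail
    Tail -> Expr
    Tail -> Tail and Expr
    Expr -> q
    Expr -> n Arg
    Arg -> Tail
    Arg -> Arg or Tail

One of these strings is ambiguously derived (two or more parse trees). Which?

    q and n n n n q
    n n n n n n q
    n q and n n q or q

n q and n n q or q

q and n n n n q: 1 tree
n n n n n n q: 1 tree
n q and n n q or q: 9 trees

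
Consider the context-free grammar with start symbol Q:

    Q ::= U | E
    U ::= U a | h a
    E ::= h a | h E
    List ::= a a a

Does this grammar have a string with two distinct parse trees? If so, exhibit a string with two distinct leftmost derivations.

Witness: h a

Derivation 1: Q ⇒ U ⇒ h a
Derivation 2: Q ⇒ E ⇒ h a

Two distinct leftmost derivations for the same string.

Ambiguous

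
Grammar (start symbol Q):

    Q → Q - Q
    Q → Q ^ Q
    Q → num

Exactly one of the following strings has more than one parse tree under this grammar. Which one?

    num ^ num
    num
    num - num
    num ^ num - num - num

num ^ num - num - num

num ^ num: 1 tree
num: 1 tree
num - num: 1 tree
num ^ num - num - num: 5 trees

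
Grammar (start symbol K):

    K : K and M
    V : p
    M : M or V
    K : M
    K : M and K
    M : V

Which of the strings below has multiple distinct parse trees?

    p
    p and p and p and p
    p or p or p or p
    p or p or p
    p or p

p: 1 tree
p and p and p and p: 8 trees
p or p or p or p: 1 tree
p or p or p: 1 tree
p or p: 1 tree

p and p and p and p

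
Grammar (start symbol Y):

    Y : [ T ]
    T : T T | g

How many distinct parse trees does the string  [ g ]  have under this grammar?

Parse trees for [ g ]:
  [Y [ [T g] ]]

1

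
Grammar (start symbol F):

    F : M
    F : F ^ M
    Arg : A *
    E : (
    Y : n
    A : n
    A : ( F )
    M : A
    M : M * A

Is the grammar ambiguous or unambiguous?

(E, Y, Arg are unreachable from F, so their rules don't affect L(F).) This is a standard precedence ladder (F over M over A), with each level left-recursive on its own operator ('^' at F, '*' at M). That structure is LR(1), hence unambiguous.

Unambiguous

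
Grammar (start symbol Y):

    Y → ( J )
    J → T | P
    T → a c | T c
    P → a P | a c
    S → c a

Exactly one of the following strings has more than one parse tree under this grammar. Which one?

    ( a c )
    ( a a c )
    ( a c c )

( a c ): 2 trees
( a a c ): 1 tree
( a c c ): 1 tree

( a c )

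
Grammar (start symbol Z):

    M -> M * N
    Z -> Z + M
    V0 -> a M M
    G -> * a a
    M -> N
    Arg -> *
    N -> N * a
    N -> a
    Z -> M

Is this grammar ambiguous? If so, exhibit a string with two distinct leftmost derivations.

Ambiguous

Witness: a * a

Derivation 1: Z ⇒ M ⇒ M * N ⇒ N * N ⇒ a * N ⇒ a * a
Derivation 2: Z ⇒ M ⇒ N ⇒ N * a ⇒ a * a

Two distinct leftmost derivations for the same string.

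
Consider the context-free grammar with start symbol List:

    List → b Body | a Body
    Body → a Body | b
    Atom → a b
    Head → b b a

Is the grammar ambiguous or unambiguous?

Unambiguous

(Atom, Head are unreachable from List, so their rules don't affect L(List).) Restricted to the reachable nonterminals, every rule has the form A → t or A → t B, and no two rules for the same A share a first terminal. The grammar encodes a DFA — one run per string.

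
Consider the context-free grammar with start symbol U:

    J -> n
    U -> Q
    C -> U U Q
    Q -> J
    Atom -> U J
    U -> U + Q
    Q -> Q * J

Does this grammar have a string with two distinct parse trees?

Only U, Q, J are reachable from U; ignoring the rest: This is a standard precedence ladder (U over Q over J), with each level left-recursive on its own operator ('+' at U, '*' at Q). That structure is LR(1), hence unambiguous.

Unambiguous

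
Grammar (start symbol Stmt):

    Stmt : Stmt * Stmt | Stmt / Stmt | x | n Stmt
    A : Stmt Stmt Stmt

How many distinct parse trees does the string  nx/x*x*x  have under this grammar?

14

Parse trees for nx/x*x*x (showing first 6 of 14):
  [Stmt [Stmt [Stmt n [Stmt x]] / [Stmt x]] * [Stmt [Stmt x] * [Stmt x]]]
  [Stmt [Stmt n [Stmt [Stmt x] / [Stmt x]]] * [Stmt [Stmt x] * [Stmt x]]]
  [Stmt [Stmt [Stmt [Stmt n [Stmt x]] / [Stmt x]] * [Stmt x]] * [Stmt x]]
  [Stmt [Stmt [Stmt n [Stmt [Stmt x] / [Stmt x]]] * [Stmt x]] * [Stmt x]]
  [Stmt [Stmt [Stmt n [Stmt x]] / [Stmt [Stmt x] * [Stmt x]]] * [Stmt x]]
  [Stmt [Stmt n [Stmt [Stmt [Stmt x] / [Stmt x]] * [Stmt x]]] * [Stmt x]]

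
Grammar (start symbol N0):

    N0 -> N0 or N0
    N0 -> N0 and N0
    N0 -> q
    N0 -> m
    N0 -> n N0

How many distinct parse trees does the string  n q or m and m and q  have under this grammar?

14

Parse trees for n q or m and m and q (showing first 6 of 14):
  [N0 [N0 n [N0 q]] or [N0 [N0 m] and [N0 [N0 m] and [N0 q]]]]
  [N0 [N0 n [N0 q]] or [N0 [N0 [N0 m] and [N0 m]] and [N0 q]]]
  [N0 [N0 [N0 n [N0 q]] or [N0 m]] and [N0 [N0 m] and [N0 q]]]
  [N0 [N0 n [N0 [N0 q] or [N0 m]]] and [N0 [N0 m] and [N0 q]]]
  [N0 [N0 [N0 n [N0 q]] or [N0 [N0 m] and [N0 m]]] and [N0 q]]
  [N0 [N0 [N0 [N0 n [N0 q]] or [N0 m]] and [N0 m]] and [N0 q]]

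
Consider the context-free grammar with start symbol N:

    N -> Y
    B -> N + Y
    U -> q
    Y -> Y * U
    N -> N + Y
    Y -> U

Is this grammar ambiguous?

Only N, Y, U are reachable from N; ignoring the rest: N → N + Y | Y  ;  Y → Y * U | U  — a left-associative chain with U at the bottom. Each string factors uniquely by precedence.

Unambiguous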